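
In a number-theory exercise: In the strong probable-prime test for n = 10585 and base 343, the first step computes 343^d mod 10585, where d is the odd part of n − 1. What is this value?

n − 1 = 10584 = 2^3 · 1323, so s = 3 and d = 1323.
343^1323 mod 10585 = 5047.

5047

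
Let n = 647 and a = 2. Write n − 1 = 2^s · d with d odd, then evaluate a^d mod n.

1

n − 1 = 646 = 2^1 · 323, so s = 1 and d = 323.
2^323 mod 647 = 1.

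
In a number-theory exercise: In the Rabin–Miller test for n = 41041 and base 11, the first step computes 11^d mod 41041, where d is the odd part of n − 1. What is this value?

4103

n − 1 = 41040 = 2^4 · 2565, so s = 4 and d = 2565.
By repeated squaring, 11^2565 ≡ 4103 (mod 41041).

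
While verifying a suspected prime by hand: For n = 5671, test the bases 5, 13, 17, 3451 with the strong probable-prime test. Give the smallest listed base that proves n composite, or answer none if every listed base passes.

n − 1 = 5670 = 2^1 · 2835, so s = 1 and d = 2835.
Base 5: x_0 = 5^2835 mod 5671 = 4288. x_0 ∉ {1, 5670} and s = 1, so 5 is a Miller–Rabin witness and 5671 is composite.
Base 13: x_0 = 13^2835 mod 5671 = 1126. x_0 ∉ {1, 5670} and s = 1, so 13 is a Miller–Rabin witness and 5671 is composite.
Base 17: x_0 = 17^2835 mod 5671 = 4999. x_0 ∉ {1, 5670} and s = 1, so 17 is a Miller–Rabin witness and 5671 is composite.
Base 3451: x_0 = 3451^2835 mod 5671 = 854. x_0 ∉ {1, 5670} and s = 1, so 3451 is a Miller–Rabin witness and 5671 is composite.
The smallest witness among the given bases is 5.

5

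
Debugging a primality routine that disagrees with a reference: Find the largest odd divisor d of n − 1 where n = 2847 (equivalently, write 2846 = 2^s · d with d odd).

Halving: 2846 → 1423; 1423 is odd.
So 2846 = 2^1 · 1423.

1423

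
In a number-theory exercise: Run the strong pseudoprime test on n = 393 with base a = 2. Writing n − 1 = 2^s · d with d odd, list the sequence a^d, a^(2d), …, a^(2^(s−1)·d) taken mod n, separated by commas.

n − 1 = 392 = 2^3 · 49, so s = 3 and d = 49.
x_0 = 2^49 mod 393 = 302.
x_1 = 302^2 mod 393 = 28.
x_2 = 28^2 mod 393 = 391.

302, 28, 391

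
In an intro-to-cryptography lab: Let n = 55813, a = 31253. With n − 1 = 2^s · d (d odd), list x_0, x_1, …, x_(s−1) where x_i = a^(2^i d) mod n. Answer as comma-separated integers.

n − 1 = 55812 = 2^2 · 13953, so s = 2 and d = 13953.
x_0 = 31253^13953 mod 55813 = 5006.
x_1 = 5006^2 mod 55813 = 55812.

5006, 55812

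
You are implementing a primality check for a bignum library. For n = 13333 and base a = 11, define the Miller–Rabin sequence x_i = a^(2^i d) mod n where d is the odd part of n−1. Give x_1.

1

n − 1 = 13332 = 2^2 · 3333, so s = 2 and d = 3333.
x_0 = 11^3333 mod 13333 = 13332.
x_1 = 13332^2 mod 13333 = 1.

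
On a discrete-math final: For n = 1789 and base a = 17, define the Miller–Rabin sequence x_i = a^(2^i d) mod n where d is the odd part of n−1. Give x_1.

n − 1 = 1788 = 2^2 · 447, so s = 2 and d = 447.
x_0 = 17^447 mod 1789 = 1788.
x_1 = 1788^2 mod 1789 = 1.

1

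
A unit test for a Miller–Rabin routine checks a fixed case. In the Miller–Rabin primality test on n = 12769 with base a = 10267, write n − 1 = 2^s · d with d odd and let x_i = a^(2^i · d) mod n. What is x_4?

1922

n − 1 = 12768 = 2^5 · 399, so s = 5 and d = 399.
x_0 = 10267^399 mod 12769 = 677.
x_1 = 677^2 mod 12769 = 11414.
x_2 = 11414^2 mod 12769 = 10058.
x_3 = 10058^2 mod 12769 = 7346.
x_4 = 7346^2 mod 12769 = 1922.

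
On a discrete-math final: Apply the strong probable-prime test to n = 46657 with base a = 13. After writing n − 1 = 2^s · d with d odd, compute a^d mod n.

35230

n − 1 = 46656 = 2^6 · 729, so s = 6 and d = 729.
By repeated squaring, 13^729 ≡ 35230 (mod 46657).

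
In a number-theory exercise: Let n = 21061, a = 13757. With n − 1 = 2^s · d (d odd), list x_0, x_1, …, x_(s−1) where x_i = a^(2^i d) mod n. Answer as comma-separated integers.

17575, 21060

n − 1 = 21060 = 2^2 · 5265, so s = 2 and d = 5265.
x_0 = 13757^5265 mod 21061 = 17575.
x_1 = 17575^2 mod 21061 = 21060.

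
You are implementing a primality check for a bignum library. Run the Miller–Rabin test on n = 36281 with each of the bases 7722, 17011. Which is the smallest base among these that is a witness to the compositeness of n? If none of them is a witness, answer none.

7722

n − 1 = 36280 = 2^3 · 4535, so s = 3 and d = 4535.
Base 7722: x_0 = 7722^4535 mod 36281 = 8947. x_0 is neither 1 nor 36280, so continue squaring. x_1 = 8947^2 mod 36281 = 12923. x_2 = 12923^2 mod 36281 = 2486. Reached i = s−1 = 2 without hitting −1: 7722 is a Miller–Rabin witness and 36281 is composite.
Base 17011: x_0 = 17011^4535 mod 36281 = 5293. x_0 is neither 1 nor 36280, so continue squaring. x_1 = 5293^2 mod 36281 = 6917. x_2 = 6917^2 mod 36281 = 26531. Reached i = s−1 = 2 without hitting −1: 17011 is a Miller–Rabin witness and 36281 is composite.
The smallest witness among the given bases is 7722.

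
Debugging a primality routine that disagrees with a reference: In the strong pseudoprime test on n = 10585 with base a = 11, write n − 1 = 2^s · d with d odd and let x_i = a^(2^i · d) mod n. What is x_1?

n − 1 = 10584 = 2^3 · 1323, so s = 3 and d = 1323.
Repeated squaring mod 10585: 11^1 ≡ 11, 11^2 ≡ 121, 11^4 ≡ 4056, 11^8 ≡ 2046, 11^16 ≡ 5041, 11^32 ≡ 7681, 11^64 ≡ 7556, 11^128 ≡ 8231, 11^256 ≡ 5361, 11^512 ≡ 2046, 11^1024 ≡ 5041.
1323 = 1024 + 256 + 32 + 8 + 2 + 1, so 11^1323 ≡ 5041·5361·7681·2046·121·11 ≡ 7436 (mod 10585).
x_0 = 7436.
x_1 = 7436^2 mod 10585 = 8641.

8641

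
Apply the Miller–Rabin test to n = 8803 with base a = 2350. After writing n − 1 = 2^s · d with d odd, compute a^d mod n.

n − 1 = 8802 = 2^1 · 4401, so s = 1 and d = 4401.
2350^4401 mod 8803 = 1.

1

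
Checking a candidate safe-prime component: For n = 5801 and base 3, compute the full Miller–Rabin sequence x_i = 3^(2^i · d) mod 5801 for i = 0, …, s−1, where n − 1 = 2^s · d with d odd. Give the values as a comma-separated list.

3196, 4656, 5800

n − 1 = 5800 = 2^3 · 725, so s = 3 and d = 725.
x_0 = 3^725 mod 5801 = 3196.
x_1 = 3196^2 mod 5801 = 4656.
x_2 = 4656^2 mod 5801 = 5800.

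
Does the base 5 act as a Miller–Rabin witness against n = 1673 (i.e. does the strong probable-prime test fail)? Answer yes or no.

n − 1 = 1672 = 2^3 · 209, so s = 3 and d = 209.
x_0 = 5^209 mod 1673 = 808.
x_0 is neither 1 nor 1672, so continue squaring.
x_1 = 808^2 mod 1673 = 394.
x_2 = 394^2 mod 1673 = 1320.
Reached i = s−1 = 2 without hitting −1: 5 is a Miller–Rabin witness and 1673 is composite.

yes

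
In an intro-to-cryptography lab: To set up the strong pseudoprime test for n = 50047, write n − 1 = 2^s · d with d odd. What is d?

Halving: 50046 → 25023; 25023 is odd.
So 50046 = 2^1 · 25023.

25023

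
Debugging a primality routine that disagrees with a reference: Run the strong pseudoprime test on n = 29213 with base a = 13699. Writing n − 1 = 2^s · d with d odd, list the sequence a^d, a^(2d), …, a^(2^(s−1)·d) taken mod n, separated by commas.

4065, 18880

n − 1 = 29212 = 2^2 · 7303, so s = 2 and d = 7303.
x_0 = 13699^7303 mod 29213 = 4065.
x_1 = 4065^2 mod 29213 = 18880.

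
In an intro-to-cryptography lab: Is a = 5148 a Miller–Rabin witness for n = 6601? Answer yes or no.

n − 1 = 6600 = 2^3 · 825, so s = 3 and d = 825.
Repeated squaring mod 6601: 5148^1 ≡ 5148, 5148^2 ≡ 5490, 5148^4 ≡ 6535, 5148^8 ≡ 4356, 5148^16 ≡ 3462, 5148^32 ≡ 4629, 5148^64 ≡ 795, 5148^128 ≡ 4930, 5148^256 ≡ 18, 5148^512 ≡ 324.
825 = 512 + 256 + 32 + 16 + 8 + 1, so 5148^825 ≡ 324·18·4629·3462·4356·5148 ≡ 6600 (mod 6601).
x_0 = 5148^825 mod 6601 = 6600.
x_0 = 6600 ≡ −1, so 5148 is not a witness.

no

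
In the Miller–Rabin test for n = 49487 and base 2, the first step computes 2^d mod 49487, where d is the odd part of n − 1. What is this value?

n − 1 = 49486 = 2^1 · 24743, so s = 1 and d = 24743.
Repeated squaring mod 49487: 2^1 ≡ 2, 2^2 ≡ 4, 2^4 ≡ 16, 2^8 ≡ 256, 2^16 ≡ 16049, 2^32 ≡ 40053, 2^64 ≡ 22730, 2^128 ≡ 8620, 2^256 ≡ 24413, 2^512 ≡ 22628, 2^1024 ≡ 33882, 2^2048 ≡ 39985, 2^4096 ≡ 23716, 2^8192 ≡ 28901, 2^16384 ≡ 26215.
24743 = 16384 + 8192 + 128 + 32 + 4 + 2 + 1, so 2^24743 ≡ 26215·28901·8620·40053·16·4·2 ≡ 10668 (mod 49487).

10668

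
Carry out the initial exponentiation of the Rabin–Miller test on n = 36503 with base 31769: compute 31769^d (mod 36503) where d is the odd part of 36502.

n − 1 = 36502 = 2^1 · 18251, so s = 1 and d = 18251.
Repeated squaring mod 36503: 31769^1 ≡ 31769, 31769^2 ≡ 34417, 31769^4 ≡ 7539, 31769^8 ≡ 1350, 31769^16 ≡ 33853, 31769^32 ≡ 13924, 31769^64 ≡ 10343, 31769^128 ≡ 23859, 31769^256 ≡ 24099, 31769^512 ≡ 35574, 31769^1024 ≡ 23472, 31769^2048 ≡ 31508, 31769^4096 ≡ 18476, 31769^8192 ≡ 23023, 31769^16384 ≡ 34969.
18251 = 16384 + 1024 + 512 + 256 + 64 + 8 + 2 + 1, so 31769^18251 ≡ 34969·23472·35574·24099·10343·1350·34417·31769 ≡ 22613 (mod 36503).

22613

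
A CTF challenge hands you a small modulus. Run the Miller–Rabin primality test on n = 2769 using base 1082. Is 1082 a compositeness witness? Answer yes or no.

yes

n − 1 = 2768 = 2^4 · 173, so s = 4 and d = 173.
Repeated squaring mod 2769: 1082^1 ≡ 1082, 1082^2 ≡ 2206, 1082^4 ≡ 1303, 1082^8 ≡ 412, 1082^16 ≡ 835, 1082^32 ≡ 2206, 1082^64 ≡ 1303, 1082^128 ≡ 412.
173 = 128 + 32 + 8 + 4 + 1, so 1082^173 ≡ 412·2206·412·1303·1082 ≡ 2570 (mod 2769).
x_0 = 1082^173 mod 2769 = 2570.
x_0 is neither 1 nor 2768, so continue squaring.
x_1 = 2570^2 mod 2769 = 835.
x_2 = 835^2 mod 2769 = 2206.
x_3 = 2206^2 mod 2769 = 1303.
Reached i = s−1 = 3 without hitting −1: 1082 is a Miller–Rabin witness and 2769 is composite.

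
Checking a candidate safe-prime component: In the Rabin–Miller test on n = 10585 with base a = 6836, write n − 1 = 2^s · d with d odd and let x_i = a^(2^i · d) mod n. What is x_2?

291

n − 1 = 10584 = 2^3 · 1323, so s = 3 and d = 1323.
x_0 = 6836^1323 mod 10585 = 7436.
x_1 = 7436^2 mod 10585 = 8641.
x_2 = 8641^2 mod 10585 = 291.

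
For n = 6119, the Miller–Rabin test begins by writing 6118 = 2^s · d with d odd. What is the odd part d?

Halving: 6118 → 3059; 3059 is odd.
So 6118 = 2^1 · 3059.

3059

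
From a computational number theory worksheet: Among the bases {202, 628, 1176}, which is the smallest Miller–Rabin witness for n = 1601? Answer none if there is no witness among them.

none

n − 1 = 1600 = 2^6 · 25, so s = 6 and d = 25.
Base 202: x_0 = 202^25 mod 1601 = 520. x_0 is neither 1 nor 1600, so continue squaring. x_1 = 520^2 mod 1601 = 1432. x_2 = 1432^2 mod 1601 = 1344. x_3 = 1344^2 mod 1601 = 408. x_4 = 408^2 mod 1601 = 1561. x_5 = 1561^2 mod 1601 = 1600. x_5 ≡ −1, so 202 is not a witness.
Base 628: x_0 = 628^25 mod 1601 = 40. x_0 is neither 1 nor 1600, so continue squaring. x_1 = 40^2 mod 1601 = 1600. x_1 ≡ −1, so 628 is not a witness.
Base 1176: x_0 = 1176^25 mod 1601 = 956. x_0 is neither 1 nor 1600, so continue squaring. x_1 = 956^2 mod 1601 = 1366. x_2 = 1366^2 mod 1601 = 791. x_3 = 791^2 mod 1601 = 1291. x_4 = 1291^2 mod 1601 = 40. x_5 = 40^2 mod 1601 = 1600. x_5 ≡ −1, so 1176 is not a witness.
No listed base is a witness for 1601.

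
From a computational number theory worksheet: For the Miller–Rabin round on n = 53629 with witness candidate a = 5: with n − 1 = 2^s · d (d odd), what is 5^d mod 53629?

n − 1 = 53628 = 2^2 · 13407, so s = 2 and d = 13407.
Repeated squaring mod 53629: 5^1 ≡ 5, 5^2 ≡ 25, 5^4 ≡ 625, 5^8 ≡ 15222, 5^16 ≡ 32004, 5^32 ≡ 49374, 5^64 ≡ 32052, 5^128 ≡ 13580, 5^256 ≡ 39898, 5^512 ≡ 34426, 5^1024 ≡ 2205, 5^2048 ≡ 35415, 5^4096 ≡ 802, 5^8192 ≡ 53285.
13407 = 8192 + 4096 + 1024 + 64 + 16 + 8 + 4 + 2 + 1, so 5^13407 ≡ 53285·802·2205·32052·32004·15222·625·25·5 ≡ 1 (mod 53629).

1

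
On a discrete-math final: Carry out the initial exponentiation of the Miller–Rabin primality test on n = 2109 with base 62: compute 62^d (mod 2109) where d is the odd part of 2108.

104

n − 1 = 2108 = 2^2 · 527, so s = 2 and d = 527.
62^527 mod 2109 = 104.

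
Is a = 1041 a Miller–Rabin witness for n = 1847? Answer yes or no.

no

n − 1 = 1846 = 2^1 · 923, so s = 1 and d = 923.
x_0 = 1041^923 mod 1847 = 1.
x_0 = 1, so 1041 is not a witness.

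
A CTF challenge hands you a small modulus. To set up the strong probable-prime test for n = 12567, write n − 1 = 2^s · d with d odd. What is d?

6283

Halving: 12566 → 6283; 6283 is odd.
So 12566 = 2^1 · 6283.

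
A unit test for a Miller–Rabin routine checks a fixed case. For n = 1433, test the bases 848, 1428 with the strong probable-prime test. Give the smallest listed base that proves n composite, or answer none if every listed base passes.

none

n − 1 = 1432 = 2^3 · 179, so s = 3 and d = 179.
Base 848: x_0 = 848^179 mod 1433 = 1091. x_0 is neither 1 nor 1432, so continue squaring. x_1 = 1091^2 mod 1433 = 891. x_2 = 891^2 mod 1433 = 1432. x_2 ≡ −1, so 848 is not a witness.
Base 1428: x_0 = 1428^179 mod 1433 = 507. x_0 is neither 1 nor 1432, so continue squaring. x_1 = 507^2 mod 1433 = 542. x_2 = 542^2 mod 1433 = 1432. x_2 ≡ −1, so 1428 is not a witness.
No listed base is a witness for 1433.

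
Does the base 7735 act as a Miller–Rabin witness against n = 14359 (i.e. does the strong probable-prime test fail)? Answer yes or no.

n − 1 = 14358 = 2^1 · 7179, so s = 1 and d = 7179.
x_0 = 7735^7179 mod 14359 = 7021.
x_0 ∉ {1, 14358} and s = 1, so 7735 is a Miller–Rabin witness and 14359 is composite.

yes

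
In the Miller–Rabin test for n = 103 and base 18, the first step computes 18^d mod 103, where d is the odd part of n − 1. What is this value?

1

n − 1 = 102 = 2^1 · 51, so s = 1 and d = 51.
18^51 mod 103 = 1.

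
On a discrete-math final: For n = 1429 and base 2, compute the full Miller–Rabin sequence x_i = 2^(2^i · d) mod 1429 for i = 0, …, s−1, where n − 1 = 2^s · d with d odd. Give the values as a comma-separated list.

n − 1 = 1428 = 2^2 · 357, so s = 2 and d = 357.
x_0 = 2^357 mod 1429 = 809.
x_1 = 809^2 mod 1429 = 1428.

809, 1428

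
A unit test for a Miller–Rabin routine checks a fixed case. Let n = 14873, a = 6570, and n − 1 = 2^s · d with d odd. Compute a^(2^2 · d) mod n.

n − 1 = 14872 = 2^3 · 1859, so s = 3 and d = 1859.
x_0 = 6570^1859 mod 14873 = 12261.
x_1 = 12261^2 mod 14873 = 10710.
x_2 = 10710^2 mod 14873 = 3524.

3524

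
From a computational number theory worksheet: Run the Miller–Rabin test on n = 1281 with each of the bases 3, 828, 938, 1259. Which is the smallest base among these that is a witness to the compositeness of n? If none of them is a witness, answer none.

n − 1 = 1280 = 2^8 · 5, so s = 8 and d = 5.
Base 3: x_0 = 3^5 mod 1281 = 243. x_0 is neither 1 nor 1280, so continue squaring. x_1 = 243^2 mod 1281 = 123. x_2 = 123^2 mod 1281 = 1038. x_3 = 1038^2 mod 1281 = 123. x_4 = 123^2 mod 1281 = 1038. x_5 = 1038^2 mod 1281 = 123. x_6 = 123^2 mod 1281 = 1038. x_7 = 1038^2 mod 1281 = 123. Reached i = s−1 = 7 without hitting −1: 3 is a Miller–Rabin witness and 1281 is composite.
Base 828: x_0 = 828^5 mod 1281 = 753. x_0 is neither 1 nor 1280, so continue squaring. x_1 = 753^2 mod 1281 = 807. x_2 = 807^2 mod 1281 = 501. x_3 = 501^2 mod 1281 = 1206. x_4 = 1206^2 mod 1281 = 501. x_5 = 501^2 mod 1281 = 1206. x_6 = 1206^2 mod 1281 = 501. x_7 = 501^2 mod 1281 = 1206. Reached i = s−1 = 7 without hitting −1: 828 is a Miller–Rabin witness and 1281 is composite.
Base 938: x_0 = 938^5 mod 1281 = 1148. x_0 is neither 1 nor 1280, so continue squaring. x_1 = 1148^2 mod 1281 = 1036. x_2 = 1036^2 mod 1281 = 1099. x_3 = 1099^2 mod 1281 = 1099. x_4 = 1099^2 mod 1281 = 1099. x_5 = 1099^2 mod 1281 = 1099. x_6 = 1099^2 mod 1281 = 1099. x_7 = 1099^2 mod 1281 = 1099. Reached i = s−1 = 7 without hitting −1: 938 is a Miller–Rabin witness and 1281 is composite.
Base 1259: x_0 = 1259^5 mod 1281 = 1112. x_0 is neither 1 nor 1280, so continue squaring. x_1 = 1112^2 mod 1281 = 379. x_2 = 379^2 mod 1281 = 169. x_3 = 169^2 mod 1281 = 379. x_4 = 379^2 mod 1281 = 169. x_5 = 169^2 mod 1281 = 379. x_6 = 379^2 mod 1281 = 169. x_7 = 169^2 mod 1281 = 379. Reached i = s−1 = 7 without hitting −1: 1259 is a Miller–Rabin witness and 1281 is composite.
The smallest witness among the given bases is 3.

3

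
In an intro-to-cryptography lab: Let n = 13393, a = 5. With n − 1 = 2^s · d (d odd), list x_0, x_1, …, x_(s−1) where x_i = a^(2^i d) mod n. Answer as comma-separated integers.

1502, 5980, 1090, 9516

n − 1 = 13392 = 2^4 · 837, so s = 4 and d = 837.
x_0 = 5^837 mod 13393 = 1502.
x_1 = 1502^2 mod 13393 = 5980.
x_2 = 5980^2 mod 13393 = 1090.
x_3 = 1090^2 mod 13393 = 9516.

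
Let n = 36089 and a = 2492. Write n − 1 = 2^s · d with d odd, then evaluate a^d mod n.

25988

n − 1 = 36088 = 2^3 · 4511, so s = 3 and d = 4511.
By repeated squaring, 2492^4511 ≡ 25988 (mod 36089).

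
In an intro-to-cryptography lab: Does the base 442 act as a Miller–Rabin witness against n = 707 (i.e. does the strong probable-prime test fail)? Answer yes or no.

n − 1 = 706 = 2^1 · 353, so s = 1 and d = 353.
x_0 = 442^353 mod 707 = 274.
x_0 ∉ {1, 706} and s = 1, so 442 is a Miller–Rabin witness and 707 is composite.

yes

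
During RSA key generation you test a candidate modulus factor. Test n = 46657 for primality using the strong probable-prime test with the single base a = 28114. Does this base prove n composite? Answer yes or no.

n − 1 = 46656 = 2^6 · 729, so s = 6 and d = 729.
By repeated squaring, 28114^729 ≡ 216 (mod 46657).
x_0 = 28114^729 mod 46657 = 216.
x_0 is neither 1 nor 46656, so continue squaring.
x_1 = 216^2 mod 46657 = 46656.
x_1 ≡ −1, so 28114 is not a witness.

no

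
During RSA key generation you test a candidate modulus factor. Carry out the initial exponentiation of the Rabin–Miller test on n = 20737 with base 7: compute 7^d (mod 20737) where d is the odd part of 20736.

12573

n − 1 = 20736 = 2^8 · 81, so s = 8 and d = 81.
By repeated squaring, 7^81 ≡ 12573 (mod 20737).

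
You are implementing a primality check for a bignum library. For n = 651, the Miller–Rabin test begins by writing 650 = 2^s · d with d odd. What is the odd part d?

Halving: 650 → 325; 325 is odd.
So 650 = 2^1 · 325.

325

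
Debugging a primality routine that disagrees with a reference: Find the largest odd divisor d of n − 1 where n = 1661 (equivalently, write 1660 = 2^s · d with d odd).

Halving: 1660 → 830 → 415; 415 is odd.
So 1660 = 2^2 · 415.

415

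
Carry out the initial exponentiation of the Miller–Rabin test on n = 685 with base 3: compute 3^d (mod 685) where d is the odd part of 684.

437

n − 1 = 684 = 2^2 · 171, so s = 2 and d = 171.
Repeated squaring mod 685: 3^1 ≡ 3, 3^2 ≡ 9, 3^4 ≡ 81, 3^8 ≡ 396, 3^16 ≡ 636, 3^32 ≡ 346, 3^64 ≡ 526, 3^128 ≡ 621.
171 = 128 + 32 + 8 + 2 + 1, so 3^171 ≡ 621·346·396·9·3 ≡ 437 (mod 685).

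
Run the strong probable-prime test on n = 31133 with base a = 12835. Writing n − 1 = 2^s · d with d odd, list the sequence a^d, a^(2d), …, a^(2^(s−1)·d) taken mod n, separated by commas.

18139, 9777

n − 1 = 31132 = 2^2 · 7783, so s = 2 and d = 7783.
x_0 = 12835^7783 mod 31133 = 18139.
x_1 = 18139^2 mod 31133 = 9777.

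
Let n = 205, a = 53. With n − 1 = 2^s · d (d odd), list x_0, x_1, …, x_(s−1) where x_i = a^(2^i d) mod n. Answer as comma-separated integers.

67, 184

n − 1 = 204 = 2^2 · 51, so s = 2 and d = 51.
x_0 = 53^51 mod 205 = 67.
x_1 = 67^2 mod 205 = 184.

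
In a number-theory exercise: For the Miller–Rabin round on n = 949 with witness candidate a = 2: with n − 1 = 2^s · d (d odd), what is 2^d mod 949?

811

n − 1 = 948 = 2^2 · 237, so s = 2 and d = 237.
2^237 mod 949 = 811.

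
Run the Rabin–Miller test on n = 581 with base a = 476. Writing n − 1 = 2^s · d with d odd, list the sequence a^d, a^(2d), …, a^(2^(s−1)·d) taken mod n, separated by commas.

483, 308

n − 1 = 580 = 2^2 · 145, so s = 2 and d = 145.
x_0 = 476^145 mod 581 = 483.
x_1 = 483^2 mod 581 = 308.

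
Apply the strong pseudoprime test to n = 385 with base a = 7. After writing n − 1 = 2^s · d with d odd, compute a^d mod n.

n − 1 = 384 = 2^7 · 3, so s = 7 and d = 3.
7^3 mod 385 = 343.

343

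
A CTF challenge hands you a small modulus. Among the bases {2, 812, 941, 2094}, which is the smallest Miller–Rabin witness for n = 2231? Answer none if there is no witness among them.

2

n − 1 = 2230 = 2^1 · 1115, so s = 1 and d = 1115.
Base 2: x_0 = 2^1115 mod 2231 = 108. x_0 ∉ {1, 2230} and s = 1, so 2 is a Miller–Rabin witness and 2231 is composite.
Base 812: x_0 = 812^1115 mod 2231 = 1808. x_0 ∉ {1, 2230} and s = 1, so 812 is a Miller–Rabin witness and 2231 is composite.
Base 941: x_0 = 941^1115 mod 2231 = 2192. x_0 ∉ {1, 2230} and s = 1, so 941 is a Miller–Rabin witness and 2231 is composite.
Base 2094: x_0 = 2094^1115 mod 2231 = 1381. x_0 ∉ {1, 2230} and s = 1, so 2094 is a Miller–Rabin witness and 2231 is composite.
The smallest witness among the given bases is 2.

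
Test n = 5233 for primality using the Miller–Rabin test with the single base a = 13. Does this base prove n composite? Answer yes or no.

n − 1 = 5232 = 2^4 · 327, so s = 4 and d = 327.
x_0 = 13^327 mod 5233 = 792.
x_0 is neither 1 nor 5232, so continue squaring.
x_1 = 792^2 mod 5233 = 4537.
x_2 = 4537^2 mod 5233 = 2980.
x_3 = 2980^2 mod 5233 = 5232.
x_3 ≡ −1, so 13 is not a witness.

no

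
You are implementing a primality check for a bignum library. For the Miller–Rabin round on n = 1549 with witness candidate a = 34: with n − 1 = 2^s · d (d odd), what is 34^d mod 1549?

n − 1 = 1548 = 2^2 · 387, so s = 2 and d = 387.
34^387 mod 1549 = 88.

88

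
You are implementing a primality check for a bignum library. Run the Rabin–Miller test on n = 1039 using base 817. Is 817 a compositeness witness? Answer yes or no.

n − 1 = 1038 = 2^1 · 519, so s = 1 and d = 519.
x_0 = 817^519 mod 1039 = 1.
x_0 = 1, so 817 is not a witness.

no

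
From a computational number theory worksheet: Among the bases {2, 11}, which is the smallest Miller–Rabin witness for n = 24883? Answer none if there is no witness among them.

n − 1 = 24882 = 2^1 · 12441, so s = 1 and d = 12441.
Base 2: x_0 = 2^12441 mod 24883 = 17945. x_0 ∉ {1, 24882} and s = 1, so 2 is a Miller–Rabin witness and 24883 is composite.
Base 11: x_0 = 11^12441 mod 24883 = 4513. x_0 ∉ {1, 24882} and s = 1, so 11 is a Miller–Rabin witness and 24883 is composite.
The smallest witness among the given bases is 2.

2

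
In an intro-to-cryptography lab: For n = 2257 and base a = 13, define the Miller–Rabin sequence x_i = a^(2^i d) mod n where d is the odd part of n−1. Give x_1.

2136

n − 1 = 2256 = 2^4 · 141, so s = 4 and d = 141.
x_0 = 13^141 mod 2257 = 489.
x_1 = 489^2 mod 2257 = 2136.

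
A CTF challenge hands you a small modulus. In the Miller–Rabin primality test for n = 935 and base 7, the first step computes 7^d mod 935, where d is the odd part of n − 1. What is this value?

853

n − 1 = 934 = 2^1 · 467, so s = 1 and d = 467.
Repeated squaring mod 935: 7^1 ≡ 7, 7^2 ≡ 49, 7^4 ≡ 531, 7^8 ≡ 526, 7^16 ≡ 851, 7^32 ≡ 511, 7^64 ≡ 256, 7^128 ≡ 86, 7^256 ≡ 851.
467 = 256 + 128 + 64 + 16 + 2 + 1, so 7^467 ≡ 851·86·256·851·49·7 ≡ 853 (mod 935).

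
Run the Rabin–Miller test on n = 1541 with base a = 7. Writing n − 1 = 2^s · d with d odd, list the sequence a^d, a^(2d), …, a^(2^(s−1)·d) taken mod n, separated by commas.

n − 1 = 1540 = 2^2 · 385, so s = 2 and d = 385.
x_0 = 7^385 mod 1541 = 574.
x_1 = 574^2 mod 1541 = 1243.

574, 1243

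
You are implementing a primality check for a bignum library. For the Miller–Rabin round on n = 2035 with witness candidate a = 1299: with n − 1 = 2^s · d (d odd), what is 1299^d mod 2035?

1849

n − 1 = 2034 = 2^1 · 1017, so s = 1 and d = 1017.
Repeated squaring mod 2035: 1299^1 ≡ 1299, 1299^2 ≡ 386, 1299^4 ≡ 441, 1299^8 ≡ 1156, 1299^16 ≡ 1376, 1299^32 ≡ 826, 1299^64 ≡ 551, 1299^128 ≡ 386, 1299^256 ≡ 441, 1299^512 ≡ 1156.
1017 = 512 + 256 + 128 + 64 + 32 + 16 + 8 + 1, so 1299^1017 ≡ 1156·441·386·551·826·1376·1156·1299 ≡ 1849 (mod 2035).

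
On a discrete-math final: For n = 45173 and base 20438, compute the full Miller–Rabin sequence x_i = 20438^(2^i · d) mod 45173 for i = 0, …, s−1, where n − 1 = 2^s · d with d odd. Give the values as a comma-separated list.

n − 1 = 45172 = 2^2 · 11293, so s = 2 and d = 11293.
x_0 = 20438^11293 mod 45173 = 42213.
x_1 = 42213^2 mod 45173 = 43211.

42213, 43211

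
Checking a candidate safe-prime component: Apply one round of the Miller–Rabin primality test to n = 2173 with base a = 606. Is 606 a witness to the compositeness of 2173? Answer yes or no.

no

n − 1 = 2172 = 2^2 · 543, so s = 2 and d = 543.
Repeated squaring mod 2173: 606^1 ≡ 606, 606^2 ≡ 2172, 606^4 ≡ 1, 606^8 ≡ 1, 606^16 ≡ 1, 606^32 ≡ 1, 606^64 ≡ 1, 606^128 ≡ 1, 606^256 ≡ 1, 606^512 ≡ 1.
543 = 512 + 16 + 8 + 4 + 2 + 1, so 606^543 ≡ 1·1·1·1·2172·606 ≡ 1567 (mod 2173).
x_0 = 606^543 mod 2173 = 1567.
x_0 is neither 1 nor 2172, so continue squaring.
x_1 = 1567^2 mod 2173 = 2172.
x_1 ≡ −1, so 606 is not a witness.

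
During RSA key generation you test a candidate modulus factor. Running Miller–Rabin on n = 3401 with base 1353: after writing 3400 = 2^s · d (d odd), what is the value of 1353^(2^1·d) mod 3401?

n − 1 = 3400 = 2^3 · 425, so s = 3 and d = 425.
x_0 = 1353^425 mod 3401 = 225.
x_1 = 225^2 mod 3401 = 3011.

3011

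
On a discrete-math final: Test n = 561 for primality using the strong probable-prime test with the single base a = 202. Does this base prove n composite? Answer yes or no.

yes

n − 1 = 560 = 2^4 · 35, so s = 4 and d = 35.
x_0 = 202^35 mod 561 = 298.
x_0 is neither 1 nor 560, so continue squaring.
x_1 = 298^2 mod 561 = 166.
x_2 = 166^2 mod 561 = 67.
x_3 = 67^2 mod 561 = 1.
x_3 = 1 but x_2 ≠ ±1, a nontrivial square root of 1 — 202 is a witness and 561 is composite.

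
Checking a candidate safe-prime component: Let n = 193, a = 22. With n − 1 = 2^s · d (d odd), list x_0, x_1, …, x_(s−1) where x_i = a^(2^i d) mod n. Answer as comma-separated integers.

33, 124, 129, 43, 112, 192

n − 1 = 192 = 2^6 · 3, so s = 6 and d = 3.
x_0 = 22^3 mod 193 = 33.
x_1 = 33^2 mod 193 = 124.
x_2 = 124^2 mod 193 = 129.
x_3 = 129^2 mod 193 = 43.
x_4 = 43^2 mod 193 = 112.
x_5 = 112^2 mod 193 = 192.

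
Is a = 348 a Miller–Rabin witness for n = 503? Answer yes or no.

n − 1 = 502 = 2^1 · 251, so s = 1 and d = 251.
Repeated squaring mod 503: 348^1 ≡ 348, 348^2 ≡ 384, 348^4 ≡ 77, 348^8 ≡ 396, 348^16 ≡ 383, 348^32 ≡ 316, 348^64 ≡ 262, 348^128 ≡ 236.
251 = 128 + 64 + 32 + 16 + 8 + 2 + 1, so 348^251 ≡ 236·262·316·383·396·384·348 ≡ 502 (mod 503).
x_0 = 348^251 mod 503 = 502.
x_0 = 502 ≡ −1, so 348 is not a witness.

no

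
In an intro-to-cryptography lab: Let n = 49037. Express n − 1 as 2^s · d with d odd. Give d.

Halving: 49036 → 24518 → 12259; 12259 is odd.
So 49036 = 2^2 · 12259.

12259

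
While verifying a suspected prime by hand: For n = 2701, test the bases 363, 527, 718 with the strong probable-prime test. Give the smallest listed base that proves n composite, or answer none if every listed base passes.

n − 1 = 2700 = 2^2 · 675, so s = 2 and d = 675.
Base 363: x_0 = 363^675 mod 2701 = 2700. x_0 = 2700 ≡ −1, so 363 is not a witness.
Base 527: x_0 = 527^675 mod 2701 = 1. x_0 = 1, so 527 is not a witness.
Base 718: x_0 = 718^675 mod 2701 = 265. x_0 is neither 1 nor 2700, so continue squaring. x_1 = 265^2 mod 2701 = 2700. x_1 ≡ −1, so 718 is not a witness.
No listed base is a witness for 2701.

none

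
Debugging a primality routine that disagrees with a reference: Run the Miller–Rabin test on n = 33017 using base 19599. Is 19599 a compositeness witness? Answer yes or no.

yes

n − 1 = 33016 = 2^3 · 4127, so s = 3 and d = 4127.
x_0 = 19599^4127 mod 33017 = 27432.
x_0 is neither 1 nor 33016, so continue squaring.
x_1 = 27432^2 mod 33017 = 24177.
x_2 = 24177^2 mod 33017 = 27378.
Reached i = s−1 = 2 without hitting −1: 19599 is a Miller–Rabin witness and 33017 is composite.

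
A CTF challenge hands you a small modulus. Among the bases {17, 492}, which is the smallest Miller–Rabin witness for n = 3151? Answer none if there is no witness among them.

17

n − 1 = 3150 = 2^1 · 1575, so s = 1 and d = 1575.
Base 17: x_0 = 17^1575 mod 3151 = 2057. x_0 ∉ {1, 3150} and s = 1, so 17 is a Miller–Rabin witness and 3151 is composite.
Base 492: x_0 = 492^1575 mod 3151 = 748. x_0 ∉ {1, 3150} and s = 1, so 492 is a Miller–Rabin witness and 3151 is composite.
The smallest witness among the given bases is 17.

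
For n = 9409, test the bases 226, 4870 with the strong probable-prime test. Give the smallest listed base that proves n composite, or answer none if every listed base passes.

n − 1 = 9408 = 2^6 · 147, so s = 6 and d = 147.
Base 226: x_0 = 226^147 mod 9409 = 7742. x_0 is neither 1 nor 9408, so continue squaring. x_1 = 7742^2 mod 9409 = 3234. x_2 = 3234^2 mod 9409 = 5357. x_3 = 5357^2 mod 9409 = 9408. x_3 ≡ −1, so 226 is not a witness.
Base 4870: x_0 = 4870^147 mod 9409 = 8975. x_0 is neither 1 nor 9408, so continue squaring. x_1 = 8975^2 mod 9409 = 176. x_2 = 176^2 mod 9409 = 2749. x_3 = 2749^2 mod 9409 = 1574. x_4 = 1574^2 mod 9409 = 2909. x_5 = 2909^2 mod 9409 = 3590. Reached i = s−1 = 5 without hitting −1: 4870 is a Miller–Rabin witness and 9409 is composite.
The smallest witness among the given bases is 4870.

4870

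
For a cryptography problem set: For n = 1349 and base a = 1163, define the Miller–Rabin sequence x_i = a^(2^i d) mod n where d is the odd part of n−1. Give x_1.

404

n − 1 = 1348 = 2^2 · 337, so s = 2 and d = 337.
x_0 = 1163^337 mod 1349 = 845.
x_1 = 845^2 mod 1349 = 404.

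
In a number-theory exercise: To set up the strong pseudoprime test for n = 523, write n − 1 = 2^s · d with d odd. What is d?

Halving: 522 → 261; 261 is odd.
So 522 = 2^1 · 261.

261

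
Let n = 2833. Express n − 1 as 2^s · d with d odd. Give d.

Halving: 2832 → 1416 → 708 → 354 → 177; 177 is odd.
So 2832 = 2^4 · 177.

177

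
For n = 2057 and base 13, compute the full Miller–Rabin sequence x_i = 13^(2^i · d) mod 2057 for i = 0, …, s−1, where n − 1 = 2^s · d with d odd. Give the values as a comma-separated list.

1679, 951, 1378

n − 1 = 2056 = 2^3 · 257, so s = 3 and d = 257.
x_0 = 13^257 mod 2057 = 1679.
x_1 = 1679^2 mod 2057 = 951.
x_2 = 951^2 mod 2057 = 1378.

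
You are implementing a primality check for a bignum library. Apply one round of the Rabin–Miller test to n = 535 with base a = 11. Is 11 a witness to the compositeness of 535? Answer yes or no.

n − 1 = 534 = 2^1 · 267, so s = 1 and d = 267.
x_0 = 11^267 mod 535 = 121.
x_0 ∉ {1, 534} and s = 1, so 11 is a Miller–Rabin witness and 535 is composite.

yes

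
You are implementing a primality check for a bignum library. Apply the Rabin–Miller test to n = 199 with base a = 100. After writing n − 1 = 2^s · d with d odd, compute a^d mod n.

n − 1 = 198 = 2^1 · 99, so s = 1 and d = 99.
Repeated squaring mod 199: 100^1 ≡ 100, 100^2 ≡ 50, 100^4 ≡ 112, 100^8 ≡ 7, 100^16 ≡ 49, 100^32 ≡ 13, 100^64 ≡ 169.
99 = 64 + 32 + 2 + 1, so 100^99 ≡ 169·13·50·100 ≡ 1 (mod 199).

1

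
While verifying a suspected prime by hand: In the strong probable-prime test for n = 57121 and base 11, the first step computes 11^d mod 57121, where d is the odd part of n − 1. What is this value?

n − 1 = 57120 = 2^5 · 1785, so s = 5 and d = 1785.
Repeated squaring mod 57121: 11^1 ≡ 11, 11^2 ≡ 121, 11^4 ≡ 14641, 11^8 ≡ 40889, 11^16 ≡ 35772, 11^32 ≡ 11342, 11^64 ≡ 4472, 11^128 ≡ 6434, 11^256 ≡ 40752, 11^512 ≡ 46671, 11^1024 ≡ 44269.
1785 = 1024 + 512 + 128 + 64 + 32 + 16 + 8 + 1, so 11^1785 ≡ 44269·46671·6434·4472·11342·35772·40889·11 ≡ 46367 (mod 57121).

46367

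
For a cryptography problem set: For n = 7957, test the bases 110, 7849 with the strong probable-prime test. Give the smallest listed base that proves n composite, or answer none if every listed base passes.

n − 1 = 7956 = 2^2 · 1989, so s = 2 and d = 1989.
Base 110: x_0 = 110^1989 mod 7957 = 1. x_0 = 1, so 110 is not a witness.
Base 7849: x_0 = 7849^1989 mod 7957 = 6105. x_0 is neither 1 nor 7956, so continue squaring. x_1 = 6105^2 mod 7957 = 437. Reached i = s−1 = 1 without hitting −1: 7849 is a Miller–Rabin witness and 7957 is composite.
The smallest witness among the given bases is 7849.

7849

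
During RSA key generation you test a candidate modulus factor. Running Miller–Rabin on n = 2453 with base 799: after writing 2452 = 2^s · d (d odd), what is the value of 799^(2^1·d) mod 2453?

477

n − 1 = 2452 = 2^2 · 613, so s = 2 and d = 613.
x_0 = 799^613 mod 2453 = 706.
x_1 = 706^2 mod 2453 = 477.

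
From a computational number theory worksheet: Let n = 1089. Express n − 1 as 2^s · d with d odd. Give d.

17

Halving: 1088 → 544 → 272 → 136 → 68 → 34 → 17; 17 is odd.
So 1088 = 2^6 · 17.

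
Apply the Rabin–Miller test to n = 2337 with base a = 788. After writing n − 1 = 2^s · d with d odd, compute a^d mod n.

n − 1 = 2336 = 2^5 · 73, so s = 5 and d = 73.
By repeated squaring, 788^73 ≡ 788 (mod 2337).

788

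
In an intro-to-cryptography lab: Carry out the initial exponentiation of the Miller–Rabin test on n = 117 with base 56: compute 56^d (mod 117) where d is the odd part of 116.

n − 1 = 116 = 2^2 · 29, so s = 2 and d = 29.
56^29 mod 117 = 23.

23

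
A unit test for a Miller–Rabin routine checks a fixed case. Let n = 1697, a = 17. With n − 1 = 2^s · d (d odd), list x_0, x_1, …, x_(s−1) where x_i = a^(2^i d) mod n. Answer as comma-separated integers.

787, 1661, 1296, 1283, 1696

n − 1 = 1696 = 2^5 · 53, so s = 5 and d = 53.
x_0 = 17^53 mod 1697 = 787.
x_1 = 787^2 mod 1697 = 1661.
x_2 = 1661^2 mod 1697 = 1296.
x_3 = 1296^2 mod 1697 = 1283.
x_4 = 1283^2 mod 1697 = 1696.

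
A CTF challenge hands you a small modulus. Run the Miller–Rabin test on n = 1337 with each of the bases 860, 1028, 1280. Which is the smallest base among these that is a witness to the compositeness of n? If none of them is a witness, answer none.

n − 1 = 1336 = 2^3 · 167, so s = 3 and d = 167.
Base 860: x_0 = 860^167 mod 1337 = 461. x_0 is neither 1 nor 1336, so continue squaring. x_1 = 461^2 mod 1337 = 1275. x_2 = 1275^2 mod 1337 = 1170. Reached i = s−1 = 2 without hitting −1: 860 is a Miller–Rabin witness and 1337 is composite.
Base 1028: x_0 = 1028^167 mod 1337 = 111. x_0 is neither 1 nor 1336, so continue squaring. x_1 = 111^2 mod 1337 = 288. x_2 = 288^2 mod 1337 = 50. Reached i = s−1 = 2 without hitting −1: 1028 is a Miller–Rabin witness and 1337 is composite.
Base 1280: x_0 = 1280^167 mod 1337 = 251. x_0 is neither 1 nor 1336, so continue squaring. x_1 = 251^2 mod 1337 = 162. x_2 = 162^2 mod 1337 = 841. Reached i = s−1 = 2 without hitting −1: 1280 is a Miller–Rabin witness and 1337 is composite.
The smallest witness among the given bases is 860.

860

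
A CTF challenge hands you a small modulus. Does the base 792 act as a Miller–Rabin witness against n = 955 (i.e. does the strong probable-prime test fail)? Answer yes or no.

yes

n − 1 = 954 = 2^1 · 477, so s = 1 and d = 477.
x_0 = 792^477 mod 955 = 362.
x_0 ∉ {1, 954} and s = 1, so 792 is a Miller–Rabin witness and 955 is composite.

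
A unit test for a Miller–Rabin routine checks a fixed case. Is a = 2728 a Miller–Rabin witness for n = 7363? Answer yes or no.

n − 1 = 7362 = 2^1 · 3681, so s = 1 and d = 3681.
Repeated squaring mod 7363: 2728^1 ≡ 2728, 2728^2 ≡ 5354, 2728^4 ≡ 1157, 2728^8 ≡ 5946, 2728^16 ≡ 5153, 2728^32 ≡ 2431, 2728^64 ≡ 4635, 2728^128 ≡ 5354, 2728^256 ≡ 1157, 2728^512 ≡ 5946, 2728^1024 ≡ 5153, 2728^2048 ≡ 2431.
3681 = 2048 + 1024 + 512 + 64 + 32 + 1, so 2728^3681 ≡ 2431·5153·5946·4635·2431·2728 ≡ 7362 (mod 7363).
x_0 = 2728^3681 mod 7363 = 7362.
x_0 = 7362 ≡ −1, so 2728 is not a witness.

no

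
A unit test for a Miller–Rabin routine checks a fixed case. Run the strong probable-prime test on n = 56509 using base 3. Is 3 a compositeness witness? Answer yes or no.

n − 1 = 56508 = 2^2 · 14127, so s = 2 and d = 14127.
Repeated squaring mod 56509: 3^1 ≡ 3, 3^2 ≡ 9, 3^4 ≡ 81, 3^8 ≡ 6561, 3^16 ≡ 43372, 3^32 ≡ 2283, 3^64 ≡ 13261, 3^128 ≡ 54622, 3^256 ≡ 702, 3^512 ≡ 40732, 3^1024 ≡ 48093, 3^2048 ≡ 23279, 3^4096 ≡ 47040, 3^8192 ≡ 38687.
14127 = 8192 + 4096 + 1024 + 512 + 256 + 32 + 8 + 4 + 2 + 1, so 3^14127 ≡ 38687·47040·48093·40732·702·2283·6561·81·9·3 ≡ 56508 (mod 56509).
x_0 = 3^14127 mod 56509 = 56508.
x_0 = 56508 ≡ −1, so 3 is not a witness.

no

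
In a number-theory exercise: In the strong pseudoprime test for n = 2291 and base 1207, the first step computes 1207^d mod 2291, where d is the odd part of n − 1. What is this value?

1286

n − 1 = 2290 = 2^1 · 1145, so s = 1 and d = 1145.
Repeated squaring mod 2291: 1207^1 ≡ 1207, 1207^2 ≡ 2064, 1207^4 ≡ 1127, 1207^8 ≡ 915, 1207^16 ≡ 1010, 1207^32 ≡ 605, 1207^64 ≡ 1756, 1207^128 ≡ 2141, 1207^256 ≡ 1881, 1207^512 ≡ 857, 1207^1024 ≡ 1329.
1145 = 1024 + 64 + 32 + 16 + 8 + 1, so 1207^1145 ≡ 1329·1756·605·1010·915·1207 ≡ 1286 (mod 2291).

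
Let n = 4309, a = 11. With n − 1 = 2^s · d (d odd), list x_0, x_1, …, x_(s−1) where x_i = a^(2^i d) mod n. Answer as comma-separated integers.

n − 1 = 4308 = 2^2 · 1077, so s = 2 and d = 1077.
x_0 = 11^1077 mod 4309 = 1658.
x_1 = 1658^2 mod 4309 = 4131.

1658, 4131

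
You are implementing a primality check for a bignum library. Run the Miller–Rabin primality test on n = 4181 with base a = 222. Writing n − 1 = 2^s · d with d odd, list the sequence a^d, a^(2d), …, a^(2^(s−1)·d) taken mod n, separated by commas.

3293, 2516

n − 1 = 4180 = 2^2 · 1045, so s = 2 and d = 1045.
x_0 = 222^1045 mod 4181 = 3293.
x_1 = 3293^2 mod 4181 = 2516.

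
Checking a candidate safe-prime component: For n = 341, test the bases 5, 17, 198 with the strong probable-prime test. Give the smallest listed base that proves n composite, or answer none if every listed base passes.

5

n − 1 = 340 = 2^2 · 85, so s = 2 and d = 85.
Base 5: x_0 = 5^85 mod 341 = 67. x_0 is neither 1 nor 340, so continue squaring. x_1 = 67^2 mod 341 = 56. Reached i = s−1 = 1 without hitting −1: 5 is a Miller–Rabin witness and 341 is composite.
Base 17: x_0 = 17^85 mod 341 = 285. x_0 is neither 1 nor 340, so continue squaring. x_1 = 285^2 mod 341 = 67. Reached i = s−1 = 1 without hitting −1: 17 is a Miller–Rabin witness and 341 is composite.
Base 198: x_0 = 198^85 mod 341 = 99. x_0 is neither 1 nor 340, so continue squaring. x_1 = 99^2 mod 341 = 253. Reached i = s−1 = 1 without hitting −1: 198 is a Miller–Rabin witness and 341 is composite.
The smallest witness among the given bases is 5.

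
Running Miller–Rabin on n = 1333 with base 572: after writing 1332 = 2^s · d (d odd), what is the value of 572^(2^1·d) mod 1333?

938

n − 1 = 1332 = 2^2 · 333, so s = 2 and d = 333.
Repeated squaring mod 1333: 572^1 ≡ 572, 572^2 ≡ 599, 572^4 ≡ 224, 572^8 ≡ 855, 572^16 ≡ 541, 572^32 ≡ 754, 572^64 ≡ 658, 572^128 ≡ 1072, 572^256 ≡ 138.
333 = 256 + 64 + 8 + 4 + 1, so 572^333 ≡ 138·658·855·224·572 ≡ 140 (mod 1333).
x_0 = 140.
x_1 = 140^2 mod 1333 = 938.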